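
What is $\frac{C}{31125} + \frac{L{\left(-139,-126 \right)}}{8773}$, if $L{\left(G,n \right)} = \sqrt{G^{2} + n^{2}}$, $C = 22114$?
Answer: $\frac{22114}{31125} + \frac{\sqrt{35197}}{8773} \approx 0.73187$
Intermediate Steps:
$\frac{C}{31125} + \frac{L{\left(-139,-126 \right)}}{8773} = \frac{22114}{31125} + \frac{\sqrt{\left(-139\right)^{2} + \left(-126\right)^{2}}}{8773} = 22114 \cdot \frac{1}{31125} + \sqrt{19321 + 15876} \cdot \frac{1}{8773} = \frac{22114}{31125} + \sqrt{35197} \cdot \frac{1}{8773} = \frac{22114}{31125} + \frac{\sqrt{35197}}{8773}$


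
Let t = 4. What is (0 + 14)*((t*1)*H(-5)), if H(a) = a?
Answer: -280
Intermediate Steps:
(0 + 14)*((t*1)*H(-5)) = (0 + 14)*((4*1)*(-5)) = 14*(4*(-5)) = 14*(-20) = -280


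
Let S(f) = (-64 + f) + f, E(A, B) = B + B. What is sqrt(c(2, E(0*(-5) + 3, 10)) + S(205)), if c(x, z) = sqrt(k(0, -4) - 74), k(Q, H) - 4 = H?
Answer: sqrt(346 + I*sqrt(74)) ≈ 18.603 + 0.2312*I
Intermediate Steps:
k(Q, H) = 4 + H
E(A, B) = 2*B
S(f) = -64 + 2*f
c(x, z) = I*sqrt(74) (c(x, z) = sqrt((4 - 4) - 74) = sqrt(0 - 74) = sqrt(-74) = I*sqrt(74))
sqrt(c(2, E(0*(-5) + 3, 10)) + S(205)) = sqrt(I*sqrt(74) + (-64 + 2*205)) = sqrt(I*sqrt(74) + (-64 + 410)) = sqrt(I*sqrt(74) + 346) = sqrt(346 + I*sqrt(74))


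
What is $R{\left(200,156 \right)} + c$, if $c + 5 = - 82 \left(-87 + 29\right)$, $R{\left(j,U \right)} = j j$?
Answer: $44751$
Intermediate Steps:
$R{\left(j,U \right)} = j^{2}$
$c = 4751$ ($c = -5 - 82 \left(-87 + 29\right) = -5 - -4756 = -5 + 4756 = 4751$)
$R{\left(200,156 \right)} + c = 200^{2} + 4751 = 40000 + 4751 = 44751$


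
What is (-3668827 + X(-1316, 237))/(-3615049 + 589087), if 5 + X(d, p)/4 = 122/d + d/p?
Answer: 286072767901/235943335026 ≈ 1.2125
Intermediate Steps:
X(d, p) = -20 + 488/d + 4*d/p (X(d, p) = -20 + 4*(122/d + d/p) = -20 + (488/d + 4*d/p) = -20 + 488/d + 4*d/p)
(-3668827 + X(-1316, 237))/(-3615049 + 589087) = (-3668827 + (-20 + 488/(-1316) + 4*(-1316)/237))/(-3615049 + 589087) = (-3668827 + (-20 + 488*(-1/1316) + 4*(-1316)*(1/237)))/(-3025962) = (-3668827 + (-20 - 122/329 - 5264/237))*(-1/3025962) = (-3668827 - 3320230/77973)*(-1/3025962) = -286072767901/77973*(-1/3025962) = 286072767901/235943335026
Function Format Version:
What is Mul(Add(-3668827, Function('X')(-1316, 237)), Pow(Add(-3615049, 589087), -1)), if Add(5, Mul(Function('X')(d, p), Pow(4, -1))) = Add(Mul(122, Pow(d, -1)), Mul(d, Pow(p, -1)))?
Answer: Rational(286072767901, 235943335026) ≈ 1.2125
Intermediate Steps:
Function('X')(d, p) = Add(-20, Mul(488, Pow(d, -1)), Mul(4, d, Pow(p, -1))) (Function('X')(d, p) = Add(-20, Mul(4, Add(Mul(122, Pow(d, -1)), Mul(d, Pow(p, -1))))) = Add(-20, Add(Mul(488, Pow(d, -1)), Mul(4, d, Pow(p, -1)))) = Add(-20, Mul(488, Pow(d, -1)), Mul(4, d, Pow(p, -1))))
Mul(Add(-3668827, Function('X')(-1316, 237)), Pow(Add(-3615049, 589087), -1)) = Mul(Add(-3668827, Add(-20, Mul(488, Pow(-1316, -1)), Mul(4, -1316, Pow(237, -1)))), Pow(Add(-3615049, 589087), -1)) = Mul(Add(-3668827, Add(-20, Mul(488, Rational(-1, 1316)), Mul(4, -1316, Rational(1, 237)))), Pow(-3025962, -1)) = Mul(Add(-3668827, Add(-20, Rational(-122, 329), Rational(-5264, 237))), Rational(-1, 3025962)) = Mul(Add(-3668827, Rational(-3320230, 77973)), Rational(-1, 3025962)) = Mul(Rational(-286072767901, 77973), Rational(-1, 3025962)) = Rational(286072767901, 235943335026)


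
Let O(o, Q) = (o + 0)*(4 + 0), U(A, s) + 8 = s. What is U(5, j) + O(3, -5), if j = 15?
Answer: 19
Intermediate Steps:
U(A, s) = -8 + s
O(o, Q) = 4*o (O(o, Q) = o*4 = 4*o)
U(5, j) + O(3, -5) = (-8 + 15) + 4*3 = 7 + 12 = 19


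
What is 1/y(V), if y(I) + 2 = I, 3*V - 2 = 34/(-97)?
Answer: -291/422 ≈ -0.68957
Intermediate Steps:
V = 160/291 (V = ⅔ + (34/(-97))/3 = ⅔ + (34*(-1/97))/3 = ⅔ + (⅓)*(-34/97) = ⅔ - 34/291 = 160/291 ≈ 0.54983)
y(I) = -2 + I
1/y(V) = 1/(-2 + 160/291) = 1/(-422/291) = -291/422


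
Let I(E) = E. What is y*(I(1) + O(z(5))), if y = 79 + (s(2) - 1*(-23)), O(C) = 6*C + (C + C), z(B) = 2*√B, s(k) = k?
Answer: 104 + 1664*√5 ≈ 3824.8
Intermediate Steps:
O(C) = 8*C (O(C) = 6*C + 2*C = 8*C)
y = 104 (y = 79 + (2 - 1*(-23)) = 79 + (2 + 23) = 79 + 25 = 104)
y*(I(1) + O(z(5))) = 104*(1 + 8*(2*√5)) = 104*(1 + 16*√5) = 104 + 1664*√5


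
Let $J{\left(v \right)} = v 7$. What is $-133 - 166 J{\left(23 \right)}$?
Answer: $-26859$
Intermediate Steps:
$J{\left(v \right)} = 7 v$
$-133 - 166 J{\left(23 \right)} = -133 - 166 \cdot 7 \cdot 23 = -133 - 26726 = -26859$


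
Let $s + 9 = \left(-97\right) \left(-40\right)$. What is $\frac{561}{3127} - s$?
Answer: $- \frac{12104056}{3127} \approx -3870.8$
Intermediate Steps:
$s = 3871$ ($s = -9 - -3880 = -9 + 3880 = 3871$)
$\frac{561}{3127} - s = \frac{561}{3127} - 3871 = - \frac{12104056}{3127}$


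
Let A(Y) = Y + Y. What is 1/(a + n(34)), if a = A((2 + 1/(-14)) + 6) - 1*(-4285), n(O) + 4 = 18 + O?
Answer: 7/30442 ≈ 0.00022995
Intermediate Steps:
A(Y) = 2*Y
n(O) = 14 + O (n(O) = -4 + (18 + O) = 14 + O)
a = 30106/7 (a = 2*((2 + 1/(-14)) + 6) - 1*(-4285) = 2*((2 - 1/14) + 6) + 4285 = 2*(27/14 + 6) + 4285 = 2*(111/14) + 4285 = 111/7 + 4285 = 30106/7 ≈ 4300.9)
1/(a + n(34)) = 1/(30106/7 + (14 + 34)) = 1/(30106/7 + 48) = 1/(30442/7) = 7/30442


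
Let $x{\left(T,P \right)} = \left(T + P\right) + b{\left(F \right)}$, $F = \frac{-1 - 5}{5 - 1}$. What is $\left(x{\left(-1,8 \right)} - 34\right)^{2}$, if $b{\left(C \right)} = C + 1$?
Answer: $\frac{3025}{4} \approx 756.25$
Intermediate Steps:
$F = - \frac{3}{2}$ ($F = - \frac{6}{4} = \left(-6\right) \frac{1}{4} = - \frac{3}{2} \approx -1.5$)
$b{\left(C \right)} = 1 + C$
$x{\left(T,P \right)} = - \frac{1}{2} + P + T$ ($x{\left(T,P \right)} = \left(T + P\right) + \left(1 - \frac{3}{2}\right) = \left(P + T\right) - \frac{1}{2} = - \frac{1}{2} + P + T$)
$\left(x{\left(-1,8 \right)} - 34\right)^{2} = \left(\left(- \frac{1}{2} + 8 - 1\right) - 34\right)^{2} = \left(\frac{13}{2} - 34\right)^{2} = \left(- \frac{55}{2}\right)^{2} = \frac{3025}{4}$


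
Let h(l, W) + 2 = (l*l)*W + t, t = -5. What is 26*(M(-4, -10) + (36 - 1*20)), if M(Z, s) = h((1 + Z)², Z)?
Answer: -8190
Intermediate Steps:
h(l, W) = -7 + W*l² (h(l, W) = -2 + ((l*l)*W - 5) = -2 + (l²*W - 5) = -2 + (W*l² - 5) = -2 + (-5 + W*l²) = -7 + W*l²)
M(Z, s) = -7 + Z*(1 + Z)⁴ (M(Z, s) = -7 + Z*((1 + Z)²)² = -7 + Z*(1 + Z)⁴)
26*(M(-4, -10) + (36 - 1*20)) = 26*((-7 - 4*(1 - 4)⁴) + (36 - 1*20)) = 26*((-7 - 4*(-3)⁴) + (36 - 20)) = 26*((-7 - 4*81) + 16) = 26*((-7 - 324) + 16) = 26*(-331 + 16) = 26*(-315) = -8190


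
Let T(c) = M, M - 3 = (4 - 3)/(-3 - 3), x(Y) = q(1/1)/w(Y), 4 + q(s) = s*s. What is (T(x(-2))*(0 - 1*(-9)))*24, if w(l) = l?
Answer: 612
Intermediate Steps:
q(s) = -4 + s² (q(s) = -4 + s*s = -4 + s²)
x(Y) = -3/Y (x(Y) = (-4 + (1/1)²)/Y = (-4 + 1²)/Y = (-4 + 1)/Y = -3/Y)
M = 17/6 (M = 3 + (4 - 3)/(-3 - 3) = 3 + 1/(-6) = 3 + 1*(-⅙) = 3 - ⅙ = 17/6 ≈ 2.8333)
T(c) = 17/6
(T(x(-2))*(0 - 1*(-9)))*24 = (17*(0 - 1*(-9))/6)*24 = (17*(0 + 9)/6)*24 = ((17/6)*9)*24 = (51/2)*24 = 612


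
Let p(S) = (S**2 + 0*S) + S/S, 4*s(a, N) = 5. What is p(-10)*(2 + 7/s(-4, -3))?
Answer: 3838/5 ≈ 767.60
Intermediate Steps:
s(a, N) = 5/4 (s(a, N) = (1/4)*5 = 5/4)
p(S) = 1 + S**2 (p(S) = (S**2 + 0) + 1 = S**2 + 1 = 1 + S**2)
p(-10)*(2 + 7/s(-4, -3)) = (1 + (-10)**2)*(2 + 7/(5/4)) = (1 + 100)*(2 + 7*(4/5)) = 101*(2 + 28/5) = 101*(38/5) = 3838/5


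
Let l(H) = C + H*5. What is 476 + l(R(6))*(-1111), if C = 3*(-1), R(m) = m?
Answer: -29521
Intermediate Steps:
C = -3
l(H) = -3 + 5*H (l(H) = -3 + H*5 = -3 + 5*H)
476 + l(R(6))*(-1111) = 476 + (-3 + 5*6)*(-1111) = 476 + (-3 + 30)*(-1111) = 476 + 27*(-1111) = 476 - 29997 = -29521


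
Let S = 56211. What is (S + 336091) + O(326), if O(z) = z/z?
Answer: 392303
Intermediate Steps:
O(z) = 1
(S + 336091) + O(326) = (56211 + 336091) + 1 = 392302 + 1 = 392303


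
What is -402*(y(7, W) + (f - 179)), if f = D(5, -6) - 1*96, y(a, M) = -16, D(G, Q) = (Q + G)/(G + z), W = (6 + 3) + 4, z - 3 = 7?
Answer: 585044/5 ≈ 1.1701e+5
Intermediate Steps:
z = 10 (z = 3 + 7 = 10)
W = 13 (W = 9 + 4 = 13)
D(G, Q) = (G + Q)/(10 + G) (D(G, Q) = (Q + G)/(G + 10) = (G + Q)/(10 + G))
f = -1441/15 (f = (5 - 6)/(10 + 5) - 1*96 = -1/15 - 96 = -1441/15 ≈ -96.067)
-402*(y(7, W) + (f - 179)) = -402*(-16 + (-1441/15 - 179)) = -402*(-16 - 4126/15) = -402*(-4366/15) = 585044/5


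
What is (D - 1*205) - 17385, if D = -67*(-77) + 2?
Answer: -12429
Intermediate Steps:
D = 5161 (D = 5159 + 2 = 5161)
(D - 1*205) - 17385 = (5161 - 1*205) - 17385 = (5161 - 205) - 17385 = 4956 - 17385 = -12429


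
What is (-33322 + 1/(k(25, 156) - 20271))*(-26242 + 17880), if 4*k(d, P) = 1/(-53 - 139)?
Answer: 4337881115148772/15568129 ≈ 2.7864e+8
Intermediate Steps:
k(d, P) = -1/768 (k(d, P) = 1/(4*(-53 - 139)) = (¼)/(-192) = (¼)*(-1/192) = -1/768)
(-33322 + 1/(k(25, 156) - 20271))*(-26242 + 17880) = (-33322 + 1/(-1/768 - 20271))*(-26242 + 17880) = (-33322 + 1/(-15568129/768))*(-8362) = (-33322 - 768/15568129)*(-8362) = -518761195306/15568129*(-8362) = 4337881115148772/15568129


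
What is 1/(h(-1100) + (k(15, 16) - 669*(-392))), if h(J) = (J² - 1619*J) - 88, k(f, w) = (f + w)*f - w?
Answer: 1/3253509 ≈ 3.0736e-7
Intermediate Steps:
k(f, w) = -w + f*(f + w) (k(f, w) = f*(f + w) - w = -w + f*(f + w))
h(J) = -88 + J² - 1619*J
1/(h(-1100) + (k(15, 16) - 669*(-392))) = 1/((-88 + (-1100)² - 1619*(-1100)) + ((15² - 1*16 + 15*16) - 669*(-392))) = 1/((-88 + 1210000 + 1780900) + ((225 - 16 + 240) + 262248)) = 1/(2990812 + (449 + 262248)) = 1/(2990812 + 262697) = 1/3253509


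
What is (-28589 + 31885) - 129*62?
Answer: -4702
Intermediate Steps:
(-28589 + 31885) - 129*62 = 3296 - 7998 = -4702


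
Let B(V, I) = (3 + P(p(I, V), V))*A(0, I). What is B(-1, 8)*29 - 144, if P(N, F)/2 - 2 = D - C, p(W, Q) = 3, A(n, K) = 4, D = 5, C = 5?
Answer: 668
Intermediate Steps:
P(N, F) = 4 (P(N, F) = 4 + 2*(5 - 1*5) = 4 + 2*(5 - 5) = 4 + 2*0 = 4 + 0 = 4)
B(V, I) = 28 (B(V, I) = (3 + 4)*4 = 7*4 = 28)
B(-1, 8)*29 - 144 = 28*29 - 144 = 812 - 144 = 668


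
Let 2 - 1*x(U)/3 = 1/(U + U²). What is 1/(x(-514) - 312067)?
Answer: -87894/27428289535 ≈ -3.2045e-6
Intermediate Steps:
x(U) = 6 - 3/(U + U²)
1/(x(-514) - 312067) = 1/(3*(-1 + 2*(-514) + 2*(-514)²)/(-514*(1 - 514)) - 312067) = 1/(3*(-1/514)*(-1 - 1028 + 2*264196)/(-513) - 312067) = 1/(3*(-1/514)*(-1/513)*(-1 - 1028 + 528392) - 312067) = 1/(3*(-1/514)*(-1/513)*527363 - 312067) = 1/(527363/87894 - 312067) = 1/(-27428289535/87894) = -87894/27428289535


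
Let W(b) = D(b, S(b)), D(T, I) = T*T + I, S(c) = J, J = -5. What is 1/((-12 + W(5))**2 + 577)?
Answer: 1/641 ≈ 0.0015601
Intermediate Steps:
S(c) = -5
D(T, I) = I + T**2 (D(T, I) = T**2 + I = I + T**2)
W(b) = -5 + b**2
1/((-12 + W(5))**2 + 577) = 1/((-12 + (-5 + 5**2))**2 + 577) = 1/((-12 + (-5 + 25))**2 + 577) = 1/((-12 + 20)**2 + 577) = 1/(8**2 + 577) = 1/(64 + 577) = 1/641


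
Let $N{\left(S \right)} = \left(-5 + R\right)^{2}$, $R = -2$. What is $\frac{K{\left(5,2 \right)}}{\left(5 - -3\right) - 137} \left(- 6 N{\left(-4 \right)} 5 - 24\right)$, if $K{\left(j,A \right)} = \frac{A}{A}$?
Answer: $\frac{498}{43} \approx 11.581$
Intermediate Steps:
$N{\left(S \right)} = 49$ ($N{\left(S \right)} = \left(-5 - 2\right)^{2} = \left(-7\right)^{2} = 49$)
$K{\left(j,A \right)} = 1$
$\frac{K{\left(5,2 \right)}}{\left(5 - -3\right) - 137} \left(- 6 N{\left(-4 \right)} 5 - 24\right) = 1 \frac{1}{\left(5 - -3\right) - 137} \left(\left(-6\right) 49 \cdot 5 - 24\right) = 1 \frac{1}{\left(5 + 3\right) - 137} \left(\left(-294\right) 5 - 24\right) = 1 \frac{1}{8 - 137} \left(-1470 - 24\right) = 1 \frac{1}{-129} \left(-1494\right) = 1 \left(- \frac{1}{129}\right) \left(-1494\right) = \left(- \frac{1}{129}\right) \left(-1494\right) = \frac{498}{43}$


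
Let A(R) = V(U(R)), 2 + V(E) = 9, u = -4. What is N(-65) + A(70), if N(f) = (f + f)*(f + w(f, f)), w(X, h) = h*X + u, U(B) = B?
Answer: -540273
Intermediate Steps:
V(E) = 7 (V(E) = -2 + 9 = 7)
A(R) = 7
w(X, h) = -4 + X*h (w(X, h) = h*X - 4 = X*h - 4 = -4 + X*h)
N(f) = 2*f*(-4 + f + f²) (N(f) = (f + f)*(f + (-4 + f*f)) = (2*f)*(f + (-4 + f²)) = (2*f)*(-4 + f + f²) = 2*f*(-4 + f + f²))
N(-65) + A(70) = 2*(-65)*(-4 - 65 + (-65)²) + 7 = 2*(-65)*(-4 - 65 + 4225) + 7 = 2*(-65)*4156 + 7 = -540280 + 7 = -540273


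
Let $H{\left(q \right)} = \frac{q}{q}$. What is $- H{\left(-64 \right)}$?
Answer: $-1$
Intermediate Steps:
$H{\left(q \right)} = 1$
$- H{\left(-64 \right)} = \left(-1\right) 1 = -1$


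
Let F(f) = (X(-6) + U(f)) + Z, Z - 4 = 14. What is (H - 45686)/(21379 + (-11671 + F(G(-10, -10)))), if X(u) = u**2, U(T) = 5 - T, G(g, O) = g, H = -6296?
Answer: -51982/9777 ≈ -5.3168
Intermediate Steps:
Z = 18 (Z = 4 + 14 = 18)
F(f) = 59 - f (F(f) = ((-6)**2 + (5 - f)) + 18 = (36 + (5 - f)) + 18 = (41 - f) + 18 = 59 - f)
(H - 45686)/(21379 + (-11671 + F(G(-10, -10)))) = (-6296 - 45686)/(21379 + (-11671 + (59 - 1*(-10)))) = -51982/(21379 + (-11671 + (59 + 10))) = -51982/(21379 + (-11671 + 69)) = -51982/(21379 - 11602) = -51982/9777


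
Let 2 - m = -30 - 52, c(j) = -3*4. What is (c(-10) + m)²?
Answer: 5184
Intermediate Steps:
c(j) = -12
m = 84 (m = 2 - (-30 - 52) = 2 - 1*(-82) = 2 + 82 = 84)
(c(-10) + m)² = (-12 + 84)² = 72² = 5184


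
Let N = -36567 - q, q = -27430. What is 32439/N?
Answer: -32439/9137 ≈ -3.5503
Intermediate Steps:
N = -9137 (N = -36567 - 1*(-27430) = -36567 + 27430 = -9137)
32439/N = 32439/(-9137) = 32439*(-1/9137) = -32439/9137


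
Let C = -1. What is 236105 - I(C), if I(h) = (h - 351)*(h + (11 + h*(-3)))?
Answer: 240681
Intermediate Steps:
I(h) = (-351 + h)*(11 - 2*h) (I(h) = (-351 + h)*(h + (11 - 3*h)) = (-351 + h)*(11 - 2*h))
236105 - I(C) = 236105 - (-3861 - 2*(-1)**2 + 713*(-1)) = 236105 - (-3861 - 2*1 - 713) = 236105 - (-3861 - 2 - 713) = 236105 - 1*(-4576) = 236105 + 4576 = 240681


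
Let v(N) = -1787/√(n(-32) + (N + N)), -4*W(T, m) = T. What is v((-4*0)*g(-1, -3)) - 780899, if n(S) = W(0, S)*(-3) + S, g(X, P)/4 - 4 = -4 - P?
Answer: -780899 + 1787*I*√2/8 ≈ -7.809e+5 + 315.9*I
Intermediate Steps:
W(T, m) = -T/4
g(X, P) = -4*P (g(X, P) = 16 + 4*(-4 - P) = 16 + (-16 - 4*P) = -4*P)
n(S) = S (n(S) = -¼*0*(-3) + S = 0*(-3) + S = 0 + S = S)
v(N) = -1787/√(-32 + 2*N) (v(N) = -1787/√(-32 + (N + N)) = -1787/√(-32 + 2*N))
v((-4*0)*g(-1, -3)) - 780899 = -1787*√2/(2*√(-16 + (-4*0)*(-4*(-3)))) - 780899 = -1787*√2/(2*√(-16 + 0*12)) - 780899 = -1787*√2/(2*√(-16 + 0)) - 780899 = -1787*√2/(2*√(-16)) - 780899 = -1787*√2*(-I/4)/2 - 780899 = 1787*I*√2/8 - 780899 = -780899 + 1787*I*√2/8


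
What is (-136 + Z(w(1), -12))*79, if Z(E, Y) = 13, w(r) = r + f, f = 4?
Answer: -9717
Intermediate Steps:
w(r) = 4 + r (w(r) = r + 4 = 4 + r)
(-136 + Z(w(1), -12))*79 = (-136 + 13)*79 = -123*79 = -9717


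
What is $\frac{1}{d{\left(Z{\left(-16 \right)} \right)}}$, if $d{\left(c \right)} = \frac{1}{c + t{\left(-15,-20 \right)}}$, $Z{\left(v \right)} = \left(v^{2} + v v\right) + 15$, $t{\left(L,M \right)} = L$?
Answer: $512$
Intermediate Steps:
$Z{\left(v \right)} = 15 + 2 v^{2}$ ($Z{\left(v \right)} = \left(v^{2} + v^{2}\right) + 15 = 2 v^{2} + 15 = 15 + 2 v^{2}$)
$d{\left(c \right)} = \frac{1}{-15 + c}$ ($d{\left(c \right)} = \frac{1}{c - 15} = \frac{1}{-15 + c}$)
$\frac{1}{d{\left(Z{\left(-16 \right)} \right)}} = \frac{1}{\frac{1}{-15 + \left(15 + 2 \left(-16\right)^{2}\right)}} = \frac{1}{\frac{1}{-15 + \left(15 + 2 \cdot 256\right)}} = \frac{1}{\frac{1}{-15 + \left(15 + 512\right)}} = \frac{1}{\frac{1}{-15 + 527}} = \frac{1}{\frac{1}{512}} = 512$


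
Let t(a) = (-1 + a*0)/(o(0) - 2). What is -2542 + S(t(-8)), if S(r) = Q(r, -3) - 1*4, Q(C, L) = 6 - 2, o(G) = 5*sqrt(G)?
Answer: -2542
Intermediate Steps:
Q(C, L) = 4
t(a) = 1/2 (t(a) = (-1 + a*0)/(5*sqrt(0) - 2) = (-1 + 0)/(5*0 - 2) = -1/(0 - 2) = -1/(-2) = -1*(-1/2) = 1/2)
S(r) = 0 (S(r) = 4 - 1*4 = 4 - 4 = 0)
-2542 + S(t(-8)) = -2542 + 0 = -2542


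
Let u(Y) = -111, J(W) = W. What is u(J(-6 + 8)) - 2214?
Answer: -2325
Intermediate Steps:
u(J(-6 + 8)) - 2214 = -111 - 2214 = -2325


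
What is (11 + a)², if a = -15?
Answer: 16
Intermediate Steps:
(11 + a)² = (11 - 15)² = (-4)² = 16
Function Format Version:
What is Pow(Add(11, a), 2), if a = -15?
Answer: 16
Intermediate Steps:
Pow(Add(11, a), 2) = Pow(Add(11, -15), 2) = Pow(-4, 2) = 16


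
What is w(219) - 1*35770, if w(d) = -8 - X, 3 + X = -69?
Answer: -35706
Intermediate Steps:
X = -72 (X = -3 - 69 = -72)
w(d) = 64 (w(d) = -8 - 1*(-72) = -8 + 72 = 64)
w(219) - 1*35770 = 64 - 1*35770 = 64 - 35770 = -35706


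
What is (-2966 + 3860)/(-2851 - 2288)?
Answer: -298/1713 ≈ -0.17396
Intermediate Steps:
(-2966 + 3860)/(-2851 - 2288) = 894/(-5139) = 894*(-1/5139) = -298/1713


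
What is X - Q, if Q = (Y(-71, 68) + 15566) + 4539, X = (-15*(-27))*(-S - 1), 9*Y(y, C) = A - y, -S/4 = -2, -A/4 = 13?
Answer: -213769/9 ≈ -23752.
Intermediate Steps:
A = -52 (A = -4*13 = -52)
S = 8 (S = -4*(-2) = 8)
Y(y, C) = -52/9 - y/9 (Y(y, C) = (-52 - y)/9 = -52/9 - y/9)
X = -3645 (X = (-15*(-27))*(-1*8 - 1) = 405*(-8 - 1) = 405*(-9) = -3645)
Q = 180964/9 (Q = ((-52/9 - ⅑*(-71)) + 15566) + 4539 = ((-52/9 + 71/9) + 15566) + 4539 = (19/9 + 15566) + 4539 = 140113/9 + 4539 = 180964/9 ≈ 20107.)
X - Q = -3645 - 1*180964/9 = -3645 - 180964/9 = -213769/9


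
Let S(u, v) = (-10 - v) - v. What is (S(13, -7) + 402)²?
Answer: 164836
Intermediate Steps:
S(u, v) = -10 - 2*v
(S(13, -7) + 402)² = ((-10 - 2*(-7)) + 402)² = ((-10 + 14) + 402)² = (4 + 402)² = 406² = 164836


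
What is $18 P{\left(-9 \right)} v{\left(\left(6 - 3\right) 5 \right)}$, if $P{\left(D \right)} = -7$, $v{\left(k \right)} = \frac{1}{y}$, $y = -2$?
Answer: $63$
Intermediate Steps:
$v{\left(k \right)} = - \frac{1}{2}$ ($v{\left(k \right)} = \frac{1}{-2} = - \frac{1}{2}$)
$18 P{\left(-9 \right)} v{\left(\left(6 - 3\right) 5 \right)} = 18 \left(-7\right) \left(- \frac{1}{2}\right) = \left(-126\right) \left(- \frac{1}{2}\right) = 63$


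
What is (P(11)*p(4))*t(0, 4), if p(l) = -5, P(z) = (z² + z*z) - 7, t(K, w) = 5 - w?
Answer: -1175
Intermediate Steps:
P(z) = -7 + 2*z² (P(z) = (z² + z²) - 7 = 2*z² - 7 = -7 + 2*z²)
(P(11)*p(4))*t(0, 4) = ((-7 + 2*11²)*(-5))*(5 - 1*4) = ((-7 + 2*121)*(-5))*(5 - 4) = ((-7 + 242)*(-5))*1 = (235*(-5))*1 = -1175*1 = -1175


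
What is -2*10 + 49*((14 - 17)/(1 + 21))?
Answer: -587/22 ≈ -26.682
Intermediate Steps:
-2*10 + 49*((14 - 17)/(1 + 21)) = -20 + 49*(-3/22) = -20 - 147/22 = -587/22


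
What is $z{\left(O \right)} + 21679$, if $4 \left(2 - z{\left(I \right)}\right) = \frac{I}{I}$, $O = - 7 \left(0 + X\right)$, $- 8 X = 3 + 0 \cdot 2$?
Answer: $\frac{86723}{4} \approx 21681.0$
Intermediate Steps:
$X = - \frac{3}{8}$ ($X = - \frac{3 + 0 \cdot 2}{8} = - \frac{3 + 0}{8} = \left(- \frac{1}{8}\right) 3 = - \frac{3}{8} \approx -0.375$)
$O = \frac{21}{8}$ ($O = - 7 \left(0 - \frac{3}{8}\right) = \left(-7\right) \left(- \frac{3}{8}\right) = \frac{21}{8} \approx 2.625$)
$z{\left(I \right)} = \frac{7}{4}$ ($z{\left(I \right)} = 2 - \frac{I \frac{1}{I}}{4} = 2 - \frac{1}{4} = \frac{7}{4}$)
$z{\left(O \right)} + 21679 = \frac{7}{4} + 21679 = \frac{86723}{4}$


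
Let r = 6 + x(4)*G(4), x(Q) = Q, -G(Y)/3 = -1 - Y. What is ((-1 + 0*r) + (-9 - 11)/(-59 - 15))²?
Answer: 729/1369 ≈ 0.53251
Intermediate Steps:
G(Y) = 3 + 3*Y (G(Y) = -3*(-1 - Y) = 3 + 3*Y)
r = 66 (r = 6 + 4*(3 + 3*4) = 6 + 4*(3 + 12) = 6 + 4*15 = 6 + 60 = 66)
((-1 + 0*r) + (-9 - 11)/(-59 - 15))² = ((-1 + 0*66) + (-9 - 11)/(-59 - 15))² = ((-1 + 0) - 20/(-74))² = (-1 - 20*(-1/74))² = (-1 + 10/37)² = (-27/37)² = 729/1369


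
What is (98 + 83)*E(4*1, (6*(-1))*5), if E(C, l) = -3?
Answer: -543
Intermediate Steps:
(98 + 83)*E(4*1, (6*(-1))*5) = (98 + 83)*(-3) = 181*(-3) = -543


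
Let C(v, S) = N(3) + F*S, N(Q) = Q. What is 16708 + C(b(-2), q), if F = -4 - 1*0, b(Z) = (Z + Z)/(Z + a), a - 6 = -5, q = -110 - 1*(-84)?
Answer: 16815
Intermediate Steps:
q = -26 (q = -110 + 84 = -26)
a = 1 (a = 6 - 5 = 1)
b(Z) = 2*Z/(1 + Z) (b(Z) = (Z + Z)/(Z + 1) = (2*Z)/(1 + Z) = 2*Z/(1 + Z))
F = -4 (F = -4 + 0 = -4)
C(v, S) = 3 - 4*S
16708 + C(b(-2), q) = 16708 + (3 - 4*(-26)) = 16708 + (3 + 104) = 16708 + 107 = 16815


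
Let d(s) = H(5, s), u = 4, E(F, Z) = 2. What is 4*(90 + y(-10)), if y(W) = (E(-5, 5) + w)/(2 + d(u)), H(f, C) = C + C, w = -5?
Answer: 1794/5 ≈ 358.80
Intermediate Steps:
H(f, C) = 2*C
d(s) = 2*s
y(W) = -3/10 (y(W) = (2 - 5)/(2 + 2*4) = -3/(2 + 8) = -3/10)
4*(90 + y(-10)) = 4*(90 - 3/10) = 4*(897/10) = 1794/5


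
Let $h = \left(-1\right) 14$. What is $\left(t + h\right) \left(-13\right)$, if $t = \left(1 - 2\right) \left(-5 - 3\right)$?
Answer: $78$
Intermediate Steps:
$t = 8$ ($t = \left(-1\right) \left(-8\right) = 8$)
$h = -14$
$\left(t + h\right) \left(-13\right) = \left(8 - 14\right) \left(-13\right) = \left(-6\right) \left(-13\right) = 78$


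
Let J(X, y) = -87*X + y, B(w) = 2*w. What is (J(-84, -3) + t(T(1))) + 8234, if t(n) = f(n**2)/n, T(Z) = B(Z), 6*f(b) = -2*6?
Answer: 15538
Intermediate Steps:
J(X, y) = y - 87*X
f(b) = -2 (f(b) = (-2*6)/6 = (1/6)*(-12) = -2)
T(Z) = 2*Z
t(n) = -2/n
(J(-84, -3) + t(T(1))) + 8234 = ((-3 - 87*(-84)) - 2/(2*1)) + 8234 = ((-3 + 7308) - 2/2) + 8234 = (7305 - 2*1/2) + 8234 = (7305 - 1) + 8234 = 7304 + 8234 = 15538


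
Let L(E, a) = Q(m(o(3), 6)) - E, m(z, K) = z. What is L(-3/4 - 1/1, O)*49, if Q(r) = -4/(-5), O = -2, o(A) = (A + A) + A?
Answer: 2499/20 ≈ 124.95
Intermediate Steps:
o(A) = 3*A (o(A) = 2*A + A = 3*A)
Q(r) = ⅘ (Q(r) = -4*(-⅕) = ⅘)
L(E, a) = ⅘ - E
L(-3/4 - 1/1, O)*49 = (⅘ - (-3/4 - 1/1))*49 = (⅘ - (-3*¼ - 1*1))*49 = (⅘ - (-¾ - 1))*49 = (⅘ - 1*(-7/4))*49 = (⅘ + 7/4)*49 = (51/20)*49 = 2499/20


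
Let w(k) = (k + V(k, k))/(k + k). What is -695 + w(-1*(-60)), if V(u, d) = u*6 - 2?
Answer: -41491/60 ≈ -691.52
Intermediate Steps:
V(u, d) = -2 + 6*u (V(u, d) = 6*u - 2 = -2 + 6*u)
w(k) = (-2 + 7*k)/(2*k) (w(k) = (k + (-2 + 6*k))/(k + k) = (-2 + 7*k)/((2*k)) = (-2 + 7*k)*(1/(2*k)) = (-2 + 7*k)/(2*k))
-695 + w(-1*(-60)) = -695 + (7/2 - 1/((-1*(-60)))) = -695 + (7/2 - 1/60) = -695 + 209/60 = -41491/60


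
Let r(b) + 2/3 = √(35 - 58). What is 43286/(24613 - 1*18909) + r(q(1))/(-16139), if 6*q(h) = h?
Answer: 45560645/6003708 - I*√23/16139 ≈ 7.5888 - 0.00029716*I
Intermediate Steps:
q(h) = h/6
r(b) = -⅔ + I*√23 (r(b) = -⅔ + √(35 - 58) = -⅔ + √(-23) = -⅔ + I*√23)
43286/(24613 - 1*18909) + r(q(1))/(-16139) = 43286/(24613 - 1*18909) + (-⅔ + I*√23)/(-16139) = 43286/(24613 - 18909) + (-⅔ + I*√23)*(-1/16139) = 43286/5704 + (2/48417 - I*√23/16139) = 43286*(1/5704) + (2/48417 - I*√23/16139) = 941/124 + (2/48417 - I*√23/16139) = 45560645/6003708 - I*√23/16139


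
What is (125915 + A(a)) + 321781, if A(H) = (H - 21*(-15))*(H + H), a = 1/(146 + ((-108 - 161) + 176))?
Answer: 1257611456/2809 ≈ 4.4771e+5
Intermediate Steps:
a = 1/53 (a = 1/(146 + (-269 + 176)) = 1/(146 - 93) = 1/53 ≈ 0.018868)
A(H) = 2*H*(315 + H) (A(H) = (H + 315)*(2*H) = (315 + H)*(2*H) = 2*H*(315 + H))
(125915 + A(a)) + 321781 = (125915 + 2*(1/53)*(315 + 1/53)) + 321781 = (125915 + 2*(1/53)*(16696/53)) + 321781 = (125915 + 33392/2809) + 321781 = 353728627/2809 + 321781 = 1257611456/2809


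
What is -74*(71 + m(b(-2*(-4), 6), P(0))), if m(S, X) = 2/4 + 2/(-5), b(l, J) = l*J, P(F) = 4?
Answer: -26307/5 ≈ -5261.4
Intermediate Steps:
b(l, J) = J*l
m(S, X) = 1/10 (m(S, X) = 2*(1/4) + 2*(-1/5) = 1/2 - 2/5 = 1/10)
-74*(71 + m(b(-2*(-4), 6), P(0))) = -74*(71 + 1/10) = -74*711/10 = -26307/5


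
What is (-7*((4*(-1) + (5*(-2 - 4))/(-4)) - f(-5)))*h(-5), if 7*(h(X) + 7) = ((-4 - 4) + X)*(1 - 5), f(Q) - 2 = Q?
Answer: -39/2 ≈ -19.500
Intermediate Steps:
f(Q) = 2 + Q
h(X) = -17/7 - 4*X/7 (h(X) = -7 + (((-4 - 4) + X)*(1 - 5))/7 = -7 + ((-8 + X)*(-4))/7 = -7 + (32 - 4*X)/7 = -7 + (32/7 - 4*X/7) = -17/7 - 4*X/7)
(-7*((4*(-1) + (5*(-2 - 4))/(-4)) - f(-5)))*h(-5) = (-7*((4*(-1) + (5*(-2 - 4))/(-4)) - (2 - 5)))*(-17/7 - 4/7*(-5)) = (-7*((-4 + (5*(-6))*(-1/4)) - 1*(-3)))*(-17/7 + 20/7) = -7*((-4 - 30*(-1/4)) + 3)*(3/7) = -7*((-4 + 15/2) + 3)*(3/7) = -7*(7/2 + 3)*(3/7) = -7*13/2*(3/7) = -91/2*3/7 = -39/2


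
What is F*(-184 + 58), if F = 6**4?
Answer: -163296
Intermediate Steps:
F = 1296
F*(-184 + 58) = 1296*(-184 + 58) = 1296*(-126) = -163296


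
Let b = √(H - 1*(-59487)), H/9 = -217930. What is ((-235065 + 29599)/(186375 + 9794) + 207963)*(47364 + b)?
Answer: 1932246979741284/196169 + 40795688281*I*√1901883/196169 ≈ 9.8499e+9 + 2.868e+8*I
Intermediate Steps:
H = -1961370 (H = 9*(-217930) = -1961370)
b = I*√1901883 (b = √(-1961370 - 1*(-59487)) = √(-1961370 + 59487) = √(-1901883) = I*√1901883 ≈ 1379.1*I)
((-235065 + 29599)/(186375 + 9794) + 207963)*(47364 + b) = ((-235065 + 29599)/(186375 + 9794) + 207963)*(47364 + I*√1901883) = (-205466/196169 + 207963)*(47364 + I*√1901883) = 40795688281*(47364 + I*√1901883)/196169 = 1932246979741284/196169 + 40795688281*I*√1901883/196169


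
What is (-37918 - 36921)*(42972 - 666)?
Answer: -3166138734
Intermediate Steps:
(-37918 - 36921)*(42972 - 666) = -74839*42306 = -3166138734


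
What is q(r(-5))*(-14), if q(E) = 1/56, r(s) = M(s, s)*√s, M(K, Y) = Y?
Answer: -¼ ≈ -0.25000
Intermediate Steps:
r(s) = s^(3/2) (r(s) = s*√s = s^(3/2))
q(E) = 1/56
q(r(-5))*(-14) = (1/56)*(-14) = -¼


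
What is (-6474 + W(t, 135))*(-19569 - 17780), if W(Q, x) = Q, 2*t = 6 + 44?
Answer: 240863701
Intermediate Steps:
t = 25 (t = (6 + 44)/2 = (1/2)*50 = 25)
(-6474 + W(t, 135))*(-19569 - 17780) = (-6474 + 25)*(-19569 - 17780) = -6449*(-37349) = 240863701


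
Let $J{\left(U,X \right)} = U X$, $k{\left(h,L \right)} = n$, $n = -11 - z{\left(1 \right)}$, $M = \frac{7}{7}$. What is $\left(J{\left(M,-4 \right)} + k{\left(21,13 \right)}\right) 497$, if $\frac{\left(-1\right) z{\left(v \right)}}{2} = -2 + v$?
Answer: $-8449$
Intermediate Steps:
$z{\left(v \right)} = 4 - 2 v$ ($z{\left(v \right)} = - 2 \left(-2 + v\right) = 4 - 2 v$)
$M = 1$ ($M = 7 \cdot \frac{1}{7} = 1$)
$n = -13$ ($n = -11 - \left(4 - 2\right) = -11 - 2 = -13$)
$k{\left(h,L \right)} = -13$
$\left(J{\left(M,-4 \right)} + k{\left(21,13 \right)}\right) 497 = \left(1 \left(-4\right) - 13\right) 497 = \left(-4 - 13\right) 497 = \left(-17\right) 497 = -8449$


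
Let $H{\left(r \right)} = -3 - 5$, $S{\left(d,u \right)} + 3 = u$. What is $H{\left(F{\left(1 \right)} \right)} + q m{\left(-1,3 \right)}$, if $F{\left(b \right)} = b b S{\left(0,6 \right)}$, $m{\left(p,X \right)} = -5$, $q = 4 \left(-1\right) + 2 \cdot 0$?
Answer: $12$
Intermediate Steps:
$q = -4$ ($q = -4 + 0 = -4$)
$S{\left(d,u \right)} = -3 + u$
$F{\left(b \right)} = 3 b^{2}$ ($F{\left(b \right)} = b b \left(-3 + 6\right) = b^{2} \cdot 3 = 3 b^{2}$)
$H{\left(r \right)} = -8$
$H{\left(F{\left(1 \right)} \right)} + q m{\left(-1,3 \right)} = -8 - -20 = -8 + 20 = 12$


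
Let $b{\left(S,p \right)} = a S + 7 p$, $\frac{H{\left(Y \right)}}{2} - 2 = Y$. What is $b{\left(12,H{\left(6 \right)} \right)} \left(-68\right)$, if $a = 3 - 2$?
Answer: $-8432$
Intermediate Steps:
$H{\left(Y \right)} = 4 + 2 Y$
$a = 1$ ($a = 3 - 2 = 1$)
$b{\left(S,p \right)} = S + 7 p$ ($b{\left(S,p \right)} = 1 S + 7 p = S + 7 p$)
$b{\left(12,H{\left(6 \right)} \right)} \left(-68\right) = \left(12 + 7 \left(4 + 2 \cdot 6\right)\right) \left(-68\right) = \left(12 + 7 \left(4 + 12\right)\right) \left(-68\right) = \left(12 + 7 \cdot 16\right) \left(-68\right) = \left(12 + 112\right) \left(-68\right) = 124 \left(-68\right) = -8432$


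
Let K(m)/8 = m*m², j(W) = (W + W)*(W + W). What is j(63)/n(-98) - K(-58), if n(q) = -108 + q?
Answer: 160764350/103 ≈ 1.5608e+6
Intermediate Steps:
j(W) = 4*W² (j(W) = (2*W)*(2*W) = 4*W²)
K(m) = 8*m³ (K(m) = 8*(m*m²) = 8*m³)
j(63)/n(-98) - K(-58) = (4*63²)/(-108 - 98) - 8*(-58)³ = (4*3969)/(-206) - 8*(-195112) = 15876*(-1/206) - 1*(-1560896) = -7938/103 + 1560896 = 160764350/103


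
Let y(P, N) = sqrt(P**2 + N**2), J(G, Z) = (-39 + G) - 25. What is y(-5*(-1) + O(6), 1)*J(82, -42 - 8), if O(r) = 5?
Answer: 18*sqrt(101) ≈ 180.90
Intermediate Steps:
J(G, Z) = -64 + G
y(P, N) = sqrt(N**2 + P**2)
y(-5*(-1) + O(6), 1)*J(82, -42 - 8) = sqrt(1**2 + (-5*(-1) + 5)**2)*(-64 + 82) = sqrt(1 + (5 + 5)**2)*18 = sqrt(1 + 10**2)*18 = sqrt(1 + 100)*18 = sqrt(101)*18 = 18*sqrt(101)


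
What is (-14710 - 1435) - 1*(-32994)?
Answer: 16849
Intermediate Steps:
(-14710 - 1435) - 1*(-32994) = -16145 + 32994 = 16849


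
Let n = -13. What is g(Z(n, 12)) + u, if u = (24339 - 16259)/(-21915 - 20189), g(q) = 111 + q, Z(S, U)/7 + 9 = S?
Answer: -227319/5263 ≈ -43.192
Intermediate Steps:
Z(S, U) = -63 + 7*S
u = -1010/5263 (u = 8080/(-42104) = 8080*(-1/42104) = -1010/5263 ≈ -0.19191)
g(Z(n, 12)) + u = (111 + (-63 + 7*(-13))) - 1010/5263 = (111 + (-63 - 91)) - 1010/5263 = (111 - 154) - 1010/5263 = -43 - 1010/5263 = -227319/5263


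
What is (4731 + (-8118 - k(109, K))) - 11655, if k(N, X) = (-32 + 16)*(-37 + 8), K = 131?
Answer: -15506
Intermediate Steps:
k(N, X) = 464 (k(N, X) = -16*(-29) = 464)
(4731 + (-8118 - k(109, K))) - 11655 = (4731 + (-8118 - 1*464)) - 11655 = (4731 + (-8118 - 464)) - 11655 = (4731 - 8582) - 11655 = -3851 - 11655 = -15506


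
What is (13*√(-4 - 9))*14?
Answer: 182*I*√13 ≈ 656.21*I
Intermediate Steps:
(13*√(-4 - 9))*14 = (13*√(-13))*14 = (13*(I*√13))*14 = (13*I*√13)*14 = 182*I*√13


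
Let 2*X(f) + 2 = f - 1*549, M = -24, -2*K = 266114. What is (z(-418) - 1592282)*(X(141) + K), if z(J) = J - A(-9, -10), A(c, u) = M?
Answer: 212243189112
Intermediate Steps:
K = -133057 (K = -1/2*266114 = -133057)
A(c, u) = -24
z(J) = 24 + J (z(J) = J - 1*(-24) = J + 24 = 24 + J)
X(f) = -551/2 + f/2 (X(f) = -1 + (f - 1*549)/2 = -1 + (f - 549)/2 = -1 + (-549 + f)/2 = -1 + (-549/2 + f/2) = -551/2 + f/2)
(z(-418) - 1592282)*(X(141) + K) = ((24 - 418) - 1592282)*((-551/2 + (1/2)*141) - 133057) = (-394 - 1592282)*((-551/2 + 141/2) - 133057) = -1592676*(-205 - 133057) = -1592676*(-133262) = 212243189112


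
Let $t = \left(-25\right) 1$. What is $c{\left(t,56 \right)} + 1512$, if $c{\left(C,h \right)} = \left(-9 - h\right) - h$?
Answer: $1391$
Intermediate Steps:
$t = -25$
$c{\left(C,h \right)} = -9 - 2 h$
$c{\left(t,56 \right)} + 1512 = \left(-9 - 112\right) + 1512 = -121 + 1512 = 1391$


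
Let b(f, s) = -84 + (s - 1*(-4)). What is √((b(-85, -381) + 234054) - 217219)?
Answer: √16374 ≈ 127.96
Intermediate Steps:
b(f, s) = -80 + s (b(f, s) = -84 + (s + 4) = -84 + (4 + s) = -80 + s)
√((b(-85, -381) + 234054) - 217219) = √(((-80 - 381) + 234054) - 217219) = √((-461 + 234054) - 217219) = √(233593 - 217219) = √16374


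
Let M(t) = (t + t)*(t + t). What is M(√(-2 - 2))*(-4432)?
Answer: 70912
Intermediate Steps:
M(t) = 4*t² (M(t) = (2*t)*(2*t) = 4*t²)
M(√(-2 - 2))*(-4432) = (4*(√(-2 - 2))²)*(-4432) = (4*(√(-4))²)*(-4432) = (4*(2*I)²)*(-4432) = (4*(-4))*(-4432) = -16*(-4432) = 70912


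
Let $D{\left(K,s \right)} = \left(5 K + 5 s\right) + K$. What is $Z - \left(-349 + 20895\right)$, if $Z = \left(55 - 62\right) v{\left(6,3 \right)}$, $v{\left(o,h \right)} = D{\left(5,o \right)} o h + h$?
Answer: $-28127$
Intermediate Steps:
$D{\left(K,s \right)} = 5 s + 6 K$
$v{\left(o,h \right)} = h + h o \left(30 + 5 o\right)$ ($v{\left(o,h \right)} = \left(5 o + 6 \cdot 5\right) o h + h = \left(5 o + 30\right) o h + h = \left(30 + 5 o\right) o h + h = o \left(30 + 5 o\right) h + h = h o \left(30 + 5 o\right) + h = h + h o \left(30 + 5 o\right)$)
$Z = -7581$ ($Z = \left(55 - 62\right) 3 \left(1 + 5 \cdot 6 \left(6 + 6\right)\right) = - 7 \cdot 3 \left(1 + 5 \cdot 6 \cdot 12\right) = - 7 \cdot 3 \left(1 + 360\right) = - 7 \cdot 3 \cdot 361 = \left(-7\right) 1083 = -7581$)
$Z - \left(-349 + 20895\right) = -7581 - \left(-349 + 20895\right) = -7581 - 20546 = -28127$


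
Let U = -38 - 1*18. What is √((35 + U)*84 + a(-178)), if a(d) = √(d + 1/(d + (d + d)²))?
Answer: √(-3139317763344 + 42186*I*√316779216026)/42186 ≈ 0.15883 + 42.0*I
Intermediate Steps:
U = -56 (U = -38 - 18 = -56)
a(d) = √(d + 1/(d + 4*d²)) (a(d) = √(d + 1/(d + (2*d)²)) = √(d + 1/(d + 4*d²)))
√((35 + U)*84 + a(-178)) = √((35 - 56)*84 + √((1 + (-178)²*(1 + 4*(-178)))/((-178)*(1 + 4*(-178))))) = √(-21*84 + √(-(1 + 31684*(1 - 712))/(178*(1 - 712)))) = √(-1764 + √(-1/178*(1 + 31684*(-711))/(-711))) = √(-1764 + √(-1/178*(-1/711)*(1 - 22527324))) = √(-1764 + √(-1/178*(-1/711)*(-22527323))) = √(-1764 + √(-22527323/126558)) = √(-1764 + I*√316779216026/42186)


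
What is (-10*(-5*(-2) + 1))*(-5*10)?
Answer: 5500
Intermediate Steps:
(-10*(-5*(-2) + 1))*(-5*10) = -10*(10 + 1)*(-50) = -10*11*(-50) = -110*(-50) = 5500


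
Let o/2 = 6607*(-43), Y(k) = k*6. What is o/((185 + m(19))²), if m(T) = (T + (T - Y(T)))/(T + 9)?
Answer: -13920949/814088 ≈ -17.100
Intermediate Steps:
Y(k) = 6*k
o = -568202 (o = 2*(6607*(-43)) = 2*(-284101) = -568202)
m(T) = -4*T/(9 + T) (m(T) = (T + (T - 6*T))/(T + 9) = (T + (T - 6*T))/(9 + T) = (T - 5*T)/(9 + T) = (-4*T)/(9 + T) = -4*T/(9 + T))
o/((185 + m(19))²) = -568202/(185 - 4*19/(9 + 19))² = -568202/(185 - 4*19/28)² = -568202/(185 - 4*19*1/28)² = -568202/(185 - 19/7)² = -568202/((1276/7)²) = -568202/1628176/49 = -568202*49/1628176 = -13920949/814088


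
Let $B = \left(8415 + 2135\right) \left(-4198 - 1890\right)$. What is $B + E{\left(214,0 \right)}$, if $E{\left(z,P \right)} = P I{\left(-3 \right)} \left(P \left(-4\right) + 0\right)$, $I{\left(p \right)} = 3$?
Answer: $-64228400$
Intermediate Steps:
$B = -64228400$ ($B = 10550 \left(-6088\right) = -64228400$)
$E{\left(z,P \right)} = - 12 P^{2}$ ($E{\left(z,P \right)} = P 3 \left(P \left(-4\right) + 0\right) = 3 P \left(- 4 P + 0\right) = 3 P \left(- 4 P\right) = - 12 P^{2}$)
$B + E{\left(214,0 \right)} = -64228400 - 12 \cdot 0^{2} = -64228400 - 0 = -64228400 + 0 = -64228400$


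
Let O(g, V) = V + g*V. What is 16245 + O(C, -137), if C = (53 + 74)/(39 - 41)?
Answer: 49615/2 ≈ 24808.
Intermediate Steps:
C = -127/2 (C = 127/(-2) = 127*(-½) = -127/2 ≈ -63.500)
O(g, V) = V + V*g
16245 + O(C, -137) = 16245 - 137*(1 - 127/2) = 16245 - 137*(-125/2) = 16245 + 17125/2 = 49615/2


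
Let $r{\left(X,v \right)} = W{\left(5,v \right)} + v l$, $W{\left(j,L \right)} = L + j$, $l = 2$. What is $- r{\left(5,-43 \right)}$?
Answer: $124$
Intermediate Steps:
$r{\left(X,v \right)} = 5 + 3 v$ ($r{\left(X,v \right)} = \left(v + 5\right) + v 2 = \left(5 + v\right) + 2 v = 5 + 3 v$)
$- r{\left(5,-43 \right)} = - (5 + 3 \left(-43\right)) = - (5 - 129) = \left(-1\right) \left(-124\right) = 124$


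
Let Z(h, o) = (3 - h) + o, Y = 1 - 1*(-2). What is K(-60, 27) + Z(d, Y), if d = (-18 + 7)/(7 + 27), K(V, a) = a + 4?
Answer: 1269/34 ≈ 37.324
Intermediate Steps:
K(V, a) = 4 + a
d = -11/34 ≈ -0.32353
Y = 3 (Y = 1 + 2 = 3)
Z(h, o) = 3 + o - h
K(-60, 27) + Z(d, Y) = (4 + 27) + (3 + 3 - 1*(-11/34)) = 31 + (3 + 3 + 11/34) = 31 + 215/34 = 1269/34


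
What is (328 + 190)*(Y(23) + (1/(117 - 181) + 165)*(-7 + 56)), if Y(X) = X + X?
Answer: 134766765/32 ≈ 4.2115e+6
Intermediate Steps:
Y(X) = 2*X
(328 + 190)*(Y(23) + (1/(117 - 181) + 165)*(-7 + 56)) = (328 + 190)*(2*23 + (1/(117 - 181) + 165)*(-7 + 56)) = 518*(46 + (1/(-64) + 165)*49) = 518*(46 + (-1/64 + 165)*49) = 518*(46 + (10559/64)*49) = 518*(46 + 517391/64) = 518*(520335/64) = 134766765/32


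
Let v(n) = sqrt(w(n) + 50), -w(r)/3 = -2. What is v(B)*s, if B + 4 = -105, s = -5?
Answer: -10*sqrt(14) ≈ -37.417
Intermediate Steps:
w(r) = 6 (w(r) = -3*(-2) = 6)
B = -109 (B = -4 - 105 = -109)
v(n) = 2*sqrt(14) (v(n) = sqrt(6 + 50) = sqrt(56) = 2*sqrt(14))
v(B)*s = (2*sqrt(14))*(-5) = -10*sqrt(14)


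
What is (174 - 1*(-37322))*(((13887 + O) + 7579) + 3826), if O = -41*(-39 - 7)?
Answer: 1019066288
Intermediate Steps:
O = 1886 (O = -41*(-46) = 1886)
(174 - 1*(-37322))*(((13887 + O) + 7579) + 3826) = (174 - 1*(-37322))*(((13887 + 1886) + 7579) + 3826) = (174 + 37322)*((15773 + 7579) + 3826) = 37496*(23352 + 3826) = 37496*27178 = 1019066288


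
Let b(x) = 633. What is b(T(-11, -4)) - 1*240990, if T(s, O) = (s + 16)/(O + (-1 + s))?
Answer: -240357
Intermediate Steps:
T(s, O) = (16 + s)/(-1 + O + s)
b(T(-11, -4)) - 1*240990 = 633 - 1*240990 = 633 - 240990 = -240357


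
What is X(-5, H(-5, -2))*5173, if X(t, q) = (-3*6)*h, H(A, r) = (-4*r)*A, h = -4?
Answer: 372456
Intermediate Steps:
H(A, r) = -4*A*r
X(t, q) = 72 (X(t, q) = -3*6*(-4) = -18*(-4) = 72)
X(-5, H(-5, -2))*5173 = 72*5173 = 372456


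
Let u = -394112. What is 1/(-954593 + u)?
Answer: -1/1348705 ≈ -7.4145e-7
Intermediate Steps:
1/(-954593 + u) = 1/(-954593 - 394112) = 1/(-1348705) = -1/1348705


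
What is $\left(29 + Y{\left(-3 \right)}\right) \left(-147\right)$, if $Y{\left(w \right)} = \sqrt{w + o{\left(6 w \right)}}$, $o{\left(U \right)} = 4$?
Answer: $-4410$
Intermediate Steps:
$Y{\left(w \right)} = \sqrt{4 + w}$ ($Y{\left(w \right)} = \sqrt{w + 4} = \sqrt{4 + w}$)
$\left(29 + Y{\left(-3 \right)}\right) \left(-147\right) = \left(29 + \sqrt{4 - 3}\right) \left(-147\right) = \left(29 + \sqrt{1}\right) \left(-147\right) = \left(29 + 1\right) \left(-147\right) = 30 \left(-147\right) = -4410$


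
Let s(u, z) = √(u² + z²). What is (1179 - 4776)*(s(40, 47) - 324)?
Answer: 1165428 - 3597*√3809 ≈ 9.4343e+5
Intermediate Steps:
(1179 - 4776)*(s(40, 47) - 324) = (1179 - 4776)*(√(40² + 47²) - 324) = -3597*(√(1600 + 2209) - 324) = -3597*(√3809 - 324) = -3597*(-324 + √3809) = 1165428 - 3597*√3809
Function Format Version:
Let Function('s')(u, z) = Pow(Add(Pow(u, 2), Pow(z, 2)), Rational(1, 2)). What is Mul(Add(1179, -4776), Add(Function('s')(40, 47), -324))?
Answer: Add(1165428, Mul(-3597, Pow(3809, Rational(1, 2)))) ≈ 9.4343e+5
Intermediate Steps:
Mul(Add(1179, -4776), Add(Function('s')(40, 47), -324)) = Mul(Add(1179, -4776), Add(Pow(Add(Pow(40, 2), Pow(47, 2)), Rational(1, 2)), -324)) = Mul(-3597, Add(Pow(Add(1600, 2209), Rational(1, 2)), -324)) = Mul(-3597, Add(Pow(3809, Rational(1, 2)), -324)) = Mul(-3597, Add(-324, Pow(3809, Rational(1, 2)))) = Add(1165428, Mul(-3597, Pow(3809, Rational(1, 2))))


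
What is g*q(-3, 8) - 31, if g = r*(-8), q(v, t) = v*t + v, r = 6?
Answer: 1265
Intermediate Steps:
q(v, t) = v + t*v (q(v, t) = t*v + v = v + t*v)
g = -48 (g = 6*(-8) = -48)
g*q(-3, 8) - 31 = -(-144)*(1 + 8) - 31 = -(-144)*9 - 31 = -48*(-27) - 31 = 1296 - 31 = 1265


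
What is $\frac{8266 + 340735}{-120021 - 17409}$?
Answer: $- \frac{349001}{137430} \approx -2.5395$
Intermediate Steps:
$\frac{8266 + 340735}{-120021 - 17409} = \frac{349001}{-137430} = 349001 \left(- \frac{1}{137430}\right) = - \frac{349001}{137430}$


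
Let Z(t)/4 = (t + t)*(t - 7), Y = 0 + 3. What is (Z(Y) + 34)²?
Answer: 3844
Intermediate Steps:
Y = 3
Z(t) = 8*t*(-7 + t) (Z(t) = 4*((t + t)*(t - 7)) = 4*((2*t)*(-7 + t)) = 4*(2*t*(-7 + t)) = 8*t*(-7 + t))
(Z(Y) + 34)² = (8*3*(-7 + 3) + 34)² = (8*3*(-4) + 34)² = (-96 + 34)² = (-62)² = 3844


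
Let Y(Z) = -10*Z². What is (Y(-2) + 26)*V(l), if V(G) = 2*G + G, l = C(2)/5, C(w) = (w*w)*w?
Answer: -336/5 ≈ -67.200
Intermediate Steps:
C(w) = w³ (C(w) = w²*w = w³)
l = 8/5 (l = 2³/5 = 8*(⅕) = 8/5 ≈ 1.6000)
V(G) = 3*G
(Y(-2) + 26)*V(l) = (-10*(-2)² + 26)*(3*(8/5)) = (-10*4 + 26)*(24/5) = (-40 + 26)*(24/5) = -14*24/5 = -336/5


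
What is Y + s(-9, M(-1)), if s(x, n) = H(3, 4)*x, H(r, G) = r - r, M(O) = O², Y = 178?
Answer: 178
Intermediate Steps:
H(r, G) = 0
s(x, n) = 0 (s(x, n) = 0*x = 0)
Y + s(-9, M(-1)) = 178 + 0 = 178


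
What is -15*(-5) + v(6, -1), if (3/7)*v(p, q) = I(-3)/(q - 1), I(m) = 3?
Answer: 143/2 ≈ 71.500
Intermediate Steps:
v(p, q) = 7/(-1 + q) (v(p, q) = 7*(3/(q - 1))/3 = 7*(3/(-1 + q))/3 = 7/(-1 + q))
-15*(-5) + v(6, -1) = -15*(-5) + 7/(-1 - 1) = 75 + 7/(-2) = 75 + 7*(-1/2) = 75 - 7/2 = 143/2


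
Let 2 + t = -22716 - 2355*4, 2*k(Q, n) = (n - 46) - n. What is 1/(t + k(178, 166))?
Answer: -1/32161 ≈ -3.1094e-5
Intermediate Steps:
k(Q, n) = -23 (k(Q, n) = ((n - 46) - n)/2 = ((-46 + n) - n)/2 = (1/2)*(-46) = -23)
t = -32138 (t = -2 + (-22716 - 2355*4) = -2 + (-22716 - 1*9420) = -2 + (-22716 - 9420) = -2 - 32136 = -32138)
1/(t + k(178, 166)) = 1/(-32138 - 23) = 1/(-32161) = -1/32161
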